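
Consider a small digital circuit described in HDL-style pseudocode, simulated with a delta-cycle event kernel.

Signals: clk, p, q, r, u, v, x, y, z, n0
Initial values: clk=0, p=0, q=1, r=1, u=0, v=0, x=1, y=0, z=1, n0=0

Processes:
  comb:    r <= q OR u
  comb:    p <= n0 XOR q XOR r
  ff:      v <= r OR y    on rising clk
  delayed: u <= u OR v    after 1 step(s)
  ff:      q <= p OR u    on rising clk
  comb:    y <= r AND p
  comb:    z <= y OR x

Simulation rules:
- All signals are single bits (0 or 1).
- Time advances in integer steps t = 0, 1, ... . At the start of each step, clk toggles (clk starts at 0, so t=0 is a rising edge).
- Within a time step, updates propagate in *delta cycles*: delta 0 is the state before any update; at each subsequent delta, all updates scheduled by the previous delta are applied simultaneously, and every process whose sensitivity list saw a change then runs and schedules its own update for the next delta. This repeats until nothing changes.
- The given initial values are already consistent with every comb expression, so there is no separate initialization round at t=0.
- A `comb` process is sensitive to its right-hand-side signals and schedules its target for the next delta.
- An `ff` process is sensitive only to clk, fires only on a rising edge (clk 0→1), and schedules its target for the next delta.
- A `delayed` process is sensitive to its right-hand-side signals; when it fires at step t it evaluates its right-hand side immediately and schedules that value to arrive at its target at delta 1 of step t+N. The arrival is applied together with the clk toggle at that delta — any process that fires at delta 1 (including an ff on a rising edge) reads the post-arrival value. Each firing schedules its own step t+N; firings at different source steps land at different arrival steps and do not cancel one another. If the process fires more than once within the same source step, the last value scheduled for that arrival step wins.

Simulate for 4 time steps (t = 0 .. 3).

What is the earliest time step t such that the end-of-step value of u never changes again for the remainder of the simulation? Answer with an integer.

t0.Δ0 u=0 r=1 q=1 y=0 clk=0 p=0 x=1 v=0 z=1 n0=0
t0.Δ1 u=0 r=1 q=1 y=0 clk=1 p=0 x=1 v=0 z=1 n0=0
t0.Δ2 u=0 r=1 q=0 y=0 clk=1 p=0 x=1 v=1 z=1 n0=0
t0.Δ3 u=0 r=0 q=0 y=0 clk=1 p=1 x=1 v=1 z=1 n0=0
t0.Δ4 u=0 r=0 q=0 y=0 clk=1 p=0 x=1 v=1 z=1 n0=0
t1.Δ0 u=0 r=0 q=0 y=0 clk=1 p=0 x=1 v=1 z=1 n0=0
t1.Δ1 u=1 r=0 q=0 y=0 clk=0 p=0 x=1 v=1 z=1 n0=0
t1.Δ2 u=1 r=1 q=0 y=0 clk=0 p=0 x=1 v=1 z=1 n0=0
t1.Δ3 u=1 r=1 q=0 y=0 clk=0 p=1 x=1 v=1 z=1 n0=0
t1.Δ4 u=1 r=1 q=0 y=1 clk=0 p=1 x=1 v=1 z=1 n0=0
t2.Δ0 u=1 r=1 q=0 y=1 clk=0 p=1 x=1 v=1 z=1 n0=0
t2.Δ1 u=1 r=1 q=0 y=1 clk=1 p=1 x=1 v=1 z=1 n0=0
t2.Δ2 u=1 r=1 q=1 y=1 clk=1 p=1 x=1 v=1 z=1 n0=0
t2.Δ3 u=1 r=1 q=1 y=1 clk=1 p=0 x=1 v=1 z=1 n0=0
t2.Δ4 u=1 r=1 q=1 y=0 clk=1 p=0 x=1 v=1 z=1 n0=0
t3.Δ0 u=1 r=1 q=1 y=0 clk=1 p=0 x=1 v=1 z=1 n0=0
t3.Δ1 u=1 r=1 q=1 y=0 clk=0 p=0 x=1 v=1 z=1 n0=0

1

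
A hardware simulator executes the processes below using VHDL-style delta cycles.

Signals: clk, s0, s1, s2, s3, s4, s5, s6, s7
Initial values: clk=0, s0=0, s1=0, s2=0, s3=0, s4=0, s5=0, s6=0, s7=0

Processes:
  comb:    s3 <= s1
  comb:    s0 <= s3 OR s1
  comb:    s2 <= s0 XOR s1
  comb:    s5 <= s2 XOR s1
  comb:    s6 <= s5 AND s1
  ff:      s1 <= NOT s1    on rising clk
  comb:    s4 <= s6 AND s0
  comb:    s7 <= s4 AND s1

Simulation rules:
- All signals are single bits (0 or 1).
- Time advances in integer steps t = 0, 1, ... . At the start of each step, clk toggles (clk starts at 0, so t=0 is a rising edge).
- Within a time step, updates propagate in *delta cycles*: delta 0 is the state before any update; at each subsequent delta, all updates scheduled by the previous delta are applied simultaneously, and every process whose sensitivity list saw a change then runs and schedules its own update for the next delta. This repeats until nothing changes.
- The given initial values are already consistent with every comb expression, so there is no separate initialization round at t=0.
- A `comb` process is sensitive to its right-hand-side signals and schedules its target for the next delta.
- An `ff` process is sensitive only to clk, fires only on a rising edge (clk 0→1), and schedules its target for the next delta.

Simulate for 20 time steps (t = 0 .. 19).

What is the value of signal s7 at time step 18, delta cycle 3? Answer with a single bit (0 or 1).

t=0 Δ0: s1=0 s4=0 s2=0 s6=0 s0=0 s7=0 s5=0 clk=0 s3=0
  Δ1: clk:0→1
  Δ2: s1:0→1
  Δ3: s2:0→1, s0:0→1, s5:0→1, s3:0→1
  Δ4: s2:1→0, s6:0→1, s5:1→0
  Δ5: s4:0→1, s6:1→0, s5:0→1
  Δ6: s4:1→0, s6:0→1, s7:0→1
  Δ7: s4:0→1, s7:1→0
  Δ8: s7:0→1
  (8Δ to stable)
t=1 Δ0: s1=1 s4=1 s2=0 s6=1 s0=1 s7=1 s5=1 clk=1 s3=1
  Δ1: clk:1→0
  (1Δ to stable)
t=2 Δ0: s1=1 s4=1 s2=0 s6=1 s0=1 s7=1 s5=1 clk=0 s3=1
  Δ1: clk:0→1
  Δ2: s1:1→0
  Δ3: s2:0→1, s6:1→0, s7:1→0, s5:1→0, s3:1→0
  Δ4: s4:1→0, s0:1→0, s5:0→1
  Δ5: s2:1→0
  Δ6: s5:1→0
  (6Δ to stable)
t=3 Δ0: s1=0 s4=0 s2=0 s6=0 s0=0 s7=0 s5=0 clk=1 s3=0
  Δ1: clk:1→0
  (1Δ to stable)
t=4 Δ0: s1=0 s4=0 s2=0 s6=0 s0=0 s7=0 s5=0 clk=0 s3=0
  Δ1: clk:0→1
  Δ2: s1:0→1
  Δ3: s2:0→1, s0:0→1, s5:0→1, s3:0→1
  Δ4: s2:1→0, s6:0→1, s5:1→0
  Δ5: s4:0→1, s6:1→0, s5:0→1
  Δ6: s4:1→0, s6:0→1, s7:0→1
  Δ7: s4:0→1, s7:1→0
  Δ8: s7:0→1
  (8Δ to stable)
t=5 Δ0: s1=1 s4=1 s2=0 s6=1 s0=1 s7=1 s5=1 clk=1 s3=1
  Δ1: clk:1→0
  (1Δ to stable)
t=6 Δ0: s1=1 s4=1 s2=0 s6=1 s0=1 s7=1 s5=1 clk=0 s3=1
  Δ1: clk:0→1
  Δ2: s1:1→0
  Δ3: s2:0→1, s6:1→0, s7:1→0, s5:1→0, s3:1→0
  Δ4: s4:1→0, s0:1→0, s5:0→1
  Δ5: s2:1→0
  Δ6: s5:1→0
  (6Δ to stable)
t=7 Δ0: s1=0 s4=0 s2=0 s6=0 s0=0 s7=0 s5=0 clk=1 s3=0
  Δ1: clk:1→0
  (1Δ to stable)
t=8 Δ0: s1=0 s4=0 s2=0 s6=0 s0=0 s7=0 s5=0 clk=0 s3=0
  Δ1: clk:0→1
  Δ2: s1:0→1
  Δ3: s2:0→1, s0:0→1, s5:0→1, s3:0→1
  Δ4: s2:1→0, s6:0→1, s5:1→0
  Δ5: s4:0→1, s6:1→0, s5:0→1
  Δ6: s4:1→0, s6:0→1, s7:0→1
  Δ7: s4:0→1, s7:1→0
  Δ8: s7:0→1
  (8Δ to stable)
t=9 Δ0: s1=1 s4=1 s2=0 s6=1 s0=1 s7=1 s5=1 clk=1 s3=1
  Δ1: clk:1→0
  (1Δ to stable)
t=10 Δ0: s1=1 s4=1 s2=0 s6=1 s0=1 s7=1 s5=1 clk=0 s3=1
  Δ1: clk:0→1
  Δ2: s1:1→0
  Δ3: s2:0→1, s6:1→0, s7:1→0, s5:1→0, s3:1→0
  Δ4: s4:1→0, s0:1→0, s5:0→1
  Δ5: s2:1→0
  Δ6: s5:1→0
  (6Δ to stable)
t=11 Δ0: s1=0 s4=0 s2=0 s6=0 s0=0 s7=0 s5=0 clk=1 s3=0
  Δ1: clk:1→0
  (1Δ to stable)
t=12 Δ0: s1=0 s4=0 s2=0 s6=0 s0=0 s7=0 s5=0 clk=0 s3=0
  Δ1: clk:0→1
  Δ2: s1:0→1
  Δ3: s2:0→1, s0:0→1, s5:0→1, s3:0→1
  Δ4: s2:1→0, s6:0→1, s5:1→0
  Δ5: s4:0→1, s6:1→0, s5:0→1
  Δ6: s4:1→0, s6:0→1, s7:0→1
  Δ7: s4:0→1, s7:1→0
  Δ8: s7:0→1
  (8Δ to stable)
t=13 Δ0: s1=1 s4=1 s2=0 s6=1 s0=1 s7=1 s5=1 clk=1 s3=1
  Δ1: clk:1→0
  (1Δ to stable)
t=14 Δ0: s1=1 s4=1 s2=0 s6=1 s0=1 s7=1 s5=1 clk=0 s3=1
  Δ1: clk:0→1
  Δ2: s1:1→0
  Δ3: s2:0→1, s6:1→0, s7:1→0, s5:1→0, s3:1→0
  Δ4: s4:1→0, s0:1→0, s5:0→1
  Δ5: s2:1→0
  Δ6: s5:1→0
  (6Δ to stable)
t=15 Δ0: s1=0 s4=0 s2=0 s6=0 s0=0 s7=0 s5=0 clk=1 s3=0
  Δ1: clk:1→0
  (1Δ to stable)
t=16 Δ0: s1=0 s4=0 s2=0 s6=0 s0=0 s7=0 s5=0 clk=0 s3=0
  Δ1: clk:0→1
  Δ2: s1:0→1
  Δ3: s2:0→1, s0:0→1, s5:0→1, s3:0→1
  Δ4: s2:1→0, s6:0→1, s5:1→0
  Δ5: s4:0→1, s6:1→0, s5:0→1
  Δ6: s4:1→0, s6:0→1, s7:0→1
  Δ7: s4:0→1, s7:1→0
  Δ8: s7:0→1
  (8Δ to stable)
t=17 Δ0: s1=1 s4=1 s2=0 s6=1 s0=1 s7=1 s5=1 clk=1 s3=1
  Δ1: clk:1→0
  (1Δ to stable)
t=18 Δ0: s1=1 s4=1 s2=0 s6=1 s0=1 s7=1 s5=1 clk=0 s3=1
  Δ1: clk:0→1
  Δ2: s1:1→0
  Δ3: s2:0→1, s6:1→0, s7:1→0, s5:1→0, s3:1→0
  Δ4: s4:1→0, s0:1→0, s5:0→1
  Δ5: s2:1→0
  Δ6: s5:1→0
  (6Δ to stable)
t=19 Δ0: s1=0 s4=0 s2=0 s6=0 s0=0 s7=0 s5=0 clk=1 s3=0
  Δ1: clk:1→0
  (1Δ to stable)

0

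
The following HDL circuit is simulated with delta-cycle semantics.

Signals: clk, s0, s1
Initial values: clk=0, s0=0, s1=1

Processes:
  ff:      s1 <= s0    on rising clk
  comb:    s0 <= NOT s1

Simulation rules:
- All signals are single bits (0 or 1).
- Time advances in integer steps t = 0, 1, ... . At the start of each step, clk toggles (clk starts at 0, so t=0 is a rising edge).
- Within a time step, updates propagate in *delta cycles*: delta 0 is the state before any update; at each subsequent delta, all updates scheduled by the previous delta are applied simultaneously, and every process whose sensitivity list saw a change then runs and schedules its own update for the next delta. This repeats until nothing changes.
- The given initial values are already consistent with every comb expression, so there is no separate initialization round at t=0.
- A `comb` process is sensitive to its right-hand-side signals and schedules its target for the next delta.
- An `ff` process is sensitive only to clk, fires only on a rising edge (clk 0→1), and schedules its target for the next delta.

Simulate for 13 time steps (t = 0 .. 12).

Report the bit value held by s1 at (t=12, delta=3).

t=0 Δ0: s0=0 clk=0 s1=1
  Δ1: clk:0→1
  Δ2: s1:1→0
  Δ3: s0:0→1
  (3Δ to stable)
t=1 Δ0: s0=1 clk=1 s1=0
  Δ1: clk:1→0
  (1Δ to stable)
t=2 Δ0: s0=1 clk=0 s1=0
  Δ1: clk:0→1
  Δ2: s1:0→1
  Δ3: s0:1→0
  (3Δ to stable)
t=3 Δ0: s0=0 clk=1 s1=1
  Δ1: clk:1→0
  (1Δ to stable)
t=4 Δ0: s0=0 clk=0 s1=1
  Δ1: clk:0→1
  Δ2: s1:1→0
  Δ3: s0:0→1
  (3Δ to stable)
t=5 Δ0: s0=1 clk=1 s1=0
  Δ1: clk:1→0
  (1Δ to stable)
t=6 Δ0: s0=1 clk=0 s1=0
  Δ1: clk:0→1
  Δ2: s1:0→1
  Δ3: s0:1→0
  (3Δ to stable)
t=7 Δ0: s0=0 clk=1 s1=1
  Δ1: clk:1→0
  (1Δ to stable)
t=8 Δ0: s0=0 clk=0 s1=1
  Δ1: clk:0→1
  Δ2: s1:1→0
  Δ3: s0:0→1
  (3Δ to stable)
t=9 Δ0: s0=1 clk=1 s1=0
  Δ1: clk:1→0
  (1Δ to stable)
t=10 Δ0: s0=1 clk=0 s1=0
  Δ1: clk:0→1
  Δ2: s1:0→1
  Δ3: s0:1→0
  (3Δ to stable)
t=11 Δ0: s0=0 clk=1 s1=1
  Δ1: clk:1→0
  (1Δ to stable)
t=12 Δ0: s0=0 clk=0 s1=1
  Δ1: clk:0→1
  Δ2: s1:1→0
  Δ3: s0:0→1
  (3Δ to stable)

0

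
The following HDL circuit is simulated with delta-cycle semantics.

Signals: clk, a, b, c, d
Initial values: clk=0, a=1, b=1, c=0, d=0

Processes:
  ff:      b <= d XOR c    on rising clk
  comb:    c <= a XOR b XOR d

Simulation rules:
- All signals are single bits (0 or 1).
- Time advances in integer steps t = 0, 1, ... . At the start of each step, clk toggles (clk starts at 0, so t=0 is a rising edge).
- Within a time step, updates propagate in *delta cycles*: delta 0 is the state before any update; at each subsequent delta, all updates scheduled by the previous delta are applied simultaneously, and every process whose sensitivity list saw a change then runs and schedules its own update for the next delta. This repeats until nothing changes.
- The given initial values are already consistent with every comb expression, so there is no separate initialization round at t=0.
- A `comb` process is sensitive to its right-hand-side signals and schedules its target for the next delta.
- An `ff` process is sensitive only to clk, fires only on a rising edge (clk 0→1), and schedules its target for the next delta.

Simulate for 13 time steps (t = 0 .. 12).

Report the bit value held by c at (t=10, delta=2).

t0.Δ0 c=0 clk=0 a=1 d=0 b=1
t0.Δ1 c=0 clk=1 a=1 d=0 b=1
t0.Δ2 c=0 clk=1 a=1 d=0 b=0
t0.Δ3 c=1 clk=1 a=1 d=0 b=0
t1.Δ0 c=1 clk=1 a=1 d=0 b=0
t1.Δ1 c=1 clk=0 a=1 d=0 b=0
t2.Δ0 c=1 clk=0 a=1 d=0 b=0
t2.Δ1 c=1 clk=1 a=1 d=0 b=0
t2.Δ2 c=1 clk=1 a=1 d=0 b=1
t2.Δ3 c=0 clk=1 a=1 d=0 b=1
t3.Δ0 c=0 clk=1 a=1 d=0 b=1
t3.Δ1 c=0 clk=0 a=1 d=0 b=1
t4.Δ0 c=0 clk=0 a=1 d=0 b=1
t4.Δ1 c=0 clk=1 a=1 d=0 b=1
t4.Δ2 c=0 clk=1 a=1 d=0 b=0
t4.Δ3 c=1 clk=1 a=1 d=0 b=0
t5.Δ0 c=1 clk=1 a=1 d=0 b=0
t5.Δ1 c=1 clk=0 a=1 d=0 b=0
t6.Δ0 c=1 clk=0 a=1 d=0 b=0
t6.Δ1 c=1 clk=1 a=1 d=0 b=0
t6.Δ2 c=1 clk=1 a=1 d=0 b=1
t6.Δ3 c=0 clk=1 a=1 d=0 b=1
t7.Δ0 c=0 clk=1 a=1 d=0 b=1
t7.Δ1 c=0 clk=0 a=1 d=0 b=1
t8.Δ0 c=0 clk=0 a=1 d=0 b=1
t8.Δ1 c=0 clk=1 a=1 d=0 b=1
t8.Δ2 c=0 clk=1 a=1 d=0 b=0
t8.Δ3 c=1 clk=1 a=1 d=0 b=0
t9.Δ0 c=1 clk=1 a=1 d=0 b=0
t9.Δ1 c=1 clk=0 a=1 d=0 b=0
t10.Δ0 c=1 clk=0 a=1 d=0 b=0
t10.Δ1 c=1 clk=1 a=1 d=0 b=0
t10.Δ2 c=1 clk=1 a=1 d=0 b=1
t10.Δ3 c=0 clk=1 a=1 d=0 b=1
t11.Δ0 c=0 clk=1 a=1 d=0 b=1
t11.Δ1 c=0 clk=0 a=1 d=0 b=1
t12.Δ0 c=0 clk=0 a=1 d=0 b=1
t12.Δ1 c=0 clk=1 a=1 d=0 b=1
t12.Δ2 c=0 clk=1 a=1 d=0 b=0
t12.Δ3 c=1 clk=1 a=1 d=0 b=0

1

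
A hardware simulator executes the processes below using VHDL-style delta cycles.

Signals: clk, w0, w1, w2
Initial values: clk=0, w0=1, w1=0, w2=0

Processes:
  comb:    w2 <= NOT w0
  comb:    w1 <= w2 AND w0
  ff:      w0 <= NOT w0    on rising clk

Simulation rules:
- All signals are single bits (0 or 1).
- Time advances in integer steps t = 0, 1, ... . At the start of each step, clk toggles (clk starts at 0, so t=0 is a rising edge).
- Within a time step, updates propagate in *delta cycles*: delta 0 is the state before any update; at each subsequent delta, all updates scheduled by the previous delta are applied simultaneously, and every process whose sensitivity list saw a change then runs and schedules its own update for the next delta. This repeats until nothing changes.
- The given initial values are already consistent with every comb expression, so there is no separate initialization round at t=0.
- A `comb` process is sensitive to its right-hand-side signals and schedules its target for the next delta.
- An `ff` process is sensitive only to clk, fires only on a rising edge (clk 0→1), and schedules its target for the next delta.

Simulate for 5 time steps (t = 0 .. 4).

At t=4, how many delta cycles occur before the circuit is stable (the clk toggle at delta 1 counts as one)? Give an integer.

3

t=0 Δ0: w2=0 clk=0 w0=1 w1=0
  Δ1: clk:0→1
  Δ2: w0:1→0
  Δ3: w2:0→1
  (3Δ to stable)
t=1 Δ0: w2=1 clk=1 w0=0 w1=0
  Δ1: clk:1→0
  (1Δ to stable)
t=2 Δ0: w2=1 clk=0 w0=0 w1=0
  Δ1: clk:0→1
  Δ2: w0:0→1
  Δ3: w2:1→0, w1:0→1
  Δ4: w1:1→0
  (4Δ to stable)
t=3 Δ0: w2=0 clk=1 w0=1 w1=0
  Δ1: clk:1→0
  (1Δ to stable)
t=4 Δ0: w2=0 clk=0 w0=1 w1=0
  Δ1: clk:0→1
  Δ2: w0:1→0
  Δ3: w2:0→1
  (3Δ to stable)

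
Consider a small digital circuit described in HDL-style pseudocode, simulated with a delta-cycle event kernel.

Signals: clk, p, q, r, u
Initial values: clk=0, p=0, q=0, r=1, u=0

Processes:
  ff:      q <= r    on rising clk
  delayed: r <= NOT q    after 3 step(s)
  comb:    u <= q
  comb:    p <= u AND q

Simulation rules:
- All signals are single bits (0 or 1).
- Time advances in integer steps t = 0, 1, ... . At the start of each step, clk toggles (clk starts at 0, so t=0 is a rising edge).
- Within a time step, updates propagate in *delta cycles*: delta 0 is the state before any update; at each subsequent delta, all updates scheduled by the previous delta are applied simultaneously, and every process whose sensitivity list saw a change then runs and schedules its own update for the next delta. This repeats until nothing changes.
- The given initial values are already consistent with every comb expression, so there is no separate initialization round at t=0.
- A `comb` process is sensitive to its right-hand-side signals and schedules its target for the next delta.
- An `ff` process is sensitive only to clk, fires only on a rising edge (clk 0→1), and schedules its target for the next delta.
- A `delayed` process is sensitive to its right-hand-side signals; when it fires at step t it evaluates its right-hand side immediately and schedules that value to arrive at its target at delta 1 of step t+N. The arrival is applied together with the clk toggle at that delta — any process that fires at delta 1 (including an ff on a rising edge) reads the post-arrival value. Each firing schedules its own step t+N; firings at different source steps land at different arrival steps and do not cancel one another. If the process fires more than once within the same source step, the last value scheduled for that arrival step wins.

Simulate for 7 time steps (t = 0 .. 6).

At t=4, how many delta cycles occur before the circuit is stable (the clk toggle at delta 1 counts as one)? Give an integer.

3

t0.Δ0 q=0 r=1 u=0 clk=0 p=0
t0.Δ1 q=0 r=1 u=0 clk=1 p=0
t0.Δ2 q=1 r=1 u=0 clk=1 p=0
t0.Δ3 q=1 r=1 u=1 clk=1 p=0
t0.Δ4 q=1 r=1 u=1 clk=1 p=1
t1.Δ0 q=1 r=1 u=1 clk=1 p=1
t1.Δ1 q=1 r=1 u=1 clk=0 p=1
t2.Δ0 q=1 r=1 u=1 clk=0 p=1
t2.Δ1 q=1 r=1 u=1 clk=1 p=1
t3.Δ0 q=1 r=1 u=1 clk=1 p=1
t3.Δ1 q=1 r=0 u=1 clk=0 p=1
t4.Δ0 q=1 r=0 u=1 clk=0 p=1
t4.Δ1 q=1 r=0 u=1 clk=1 p=1
t4.Δ2 q=0 r=0 u=1 clk=1 p=1
t4.Δ3 q=0 r=0 u=0 clk=1 p=0
t5.Δ0 q=0 r=0 u=0 clk=1 p=0
t5.Δ1 q=0 r=0 u=0 clk=0 p=0
t6.Δ0 q=0 r=0 u=0 clk=0 p=0
t6.Δ1 q=0 r=0 u=0 clk=1 p=0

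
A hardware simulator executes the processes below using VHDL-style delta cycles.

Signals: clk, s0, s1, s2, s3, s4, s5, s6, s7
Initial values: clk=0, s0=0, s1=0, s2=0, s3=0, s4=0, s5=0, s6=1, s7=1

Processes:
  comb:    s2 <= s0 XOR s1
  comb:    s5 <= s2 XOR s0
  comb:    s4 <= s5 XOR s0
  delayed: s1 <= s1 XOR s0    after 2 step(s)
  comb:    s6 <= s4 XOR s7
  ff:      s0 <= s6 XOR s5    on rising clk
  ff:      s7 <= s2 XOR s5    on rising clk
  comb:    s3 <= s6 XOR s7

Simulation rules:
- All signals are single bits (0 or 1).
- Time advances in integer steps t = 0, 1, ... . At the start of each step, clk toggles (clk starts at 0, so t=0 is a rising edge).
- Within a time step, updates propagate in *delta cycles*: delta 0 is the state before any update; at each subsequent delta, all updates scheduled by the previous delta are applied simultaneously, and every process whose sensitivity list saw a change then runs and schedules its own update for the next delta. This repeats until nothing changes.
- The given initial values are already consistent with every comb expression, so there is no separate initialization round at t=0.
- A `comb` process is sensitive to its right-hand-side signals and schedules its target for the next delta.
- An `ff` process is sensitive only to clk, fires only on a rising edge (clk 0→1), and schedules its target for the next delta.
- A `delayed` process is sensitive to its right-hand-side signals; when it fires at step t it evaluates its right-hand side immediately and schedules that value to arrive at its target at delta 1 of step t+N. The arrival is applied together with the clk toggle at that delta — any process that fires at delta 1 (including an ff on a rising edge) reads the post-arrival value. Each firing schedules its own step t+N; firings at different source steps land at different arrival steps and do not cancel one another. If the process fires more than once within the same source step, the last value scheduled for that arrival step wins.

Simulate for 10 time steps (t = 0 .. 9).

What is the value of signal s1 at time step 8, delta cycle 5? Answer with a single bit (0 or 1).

1

[bits: clk,s4,s3,s6,s0,s5,s7,s2,s1]
t=0: Δ0=000100100 Δ1=100100100 Δ2=100110000 Δ3=111011010 Δ4=100110010 Δ5=111010010 Δ6=110110010 Δ7=111110010 | 7Δ
t=1: Δ0=111110010 Δ1=011110010 | 1Δ
t=2: Δ0=011110010 Δ1=111110011 Δ2=111110101 Δ3=110011101 Δ4=101011101 Δ5=101111101 Δ6=100111101 | 6Δ
t=3: Δ0=100111101 Δ1=000111101 | 1Δ
t=4: Δ0=000111101 Δ1=100111100 Δ2=100101110 Δ3=110101100 Δ4=110000100 Δ5=101000100 Δ6=101100100 Δ7=100100100 | 7Δ
t=5: Δ0=100100100 Δ1=000100100 | 1Δ
t=6: Δ0=000100100 Δ1=100100100 Δ2=100110000 Δ3=111011010 Δ4=100110010 Δ5=111010010 Δ6=110110010 Δ7=111110010 | 7Δ
t=7: Δ0=111110010 Δ1=011110010 | 1Δ
t=8: Δ0=011110010 Δ1=111110011 Δ2=111110101 Δ3=110011101 Δ4=101011101 Δ5=101111101 Δ6=100111101 | 6Δ
t=9: Δ0=100111101 Δ1=000111101 | 1Δ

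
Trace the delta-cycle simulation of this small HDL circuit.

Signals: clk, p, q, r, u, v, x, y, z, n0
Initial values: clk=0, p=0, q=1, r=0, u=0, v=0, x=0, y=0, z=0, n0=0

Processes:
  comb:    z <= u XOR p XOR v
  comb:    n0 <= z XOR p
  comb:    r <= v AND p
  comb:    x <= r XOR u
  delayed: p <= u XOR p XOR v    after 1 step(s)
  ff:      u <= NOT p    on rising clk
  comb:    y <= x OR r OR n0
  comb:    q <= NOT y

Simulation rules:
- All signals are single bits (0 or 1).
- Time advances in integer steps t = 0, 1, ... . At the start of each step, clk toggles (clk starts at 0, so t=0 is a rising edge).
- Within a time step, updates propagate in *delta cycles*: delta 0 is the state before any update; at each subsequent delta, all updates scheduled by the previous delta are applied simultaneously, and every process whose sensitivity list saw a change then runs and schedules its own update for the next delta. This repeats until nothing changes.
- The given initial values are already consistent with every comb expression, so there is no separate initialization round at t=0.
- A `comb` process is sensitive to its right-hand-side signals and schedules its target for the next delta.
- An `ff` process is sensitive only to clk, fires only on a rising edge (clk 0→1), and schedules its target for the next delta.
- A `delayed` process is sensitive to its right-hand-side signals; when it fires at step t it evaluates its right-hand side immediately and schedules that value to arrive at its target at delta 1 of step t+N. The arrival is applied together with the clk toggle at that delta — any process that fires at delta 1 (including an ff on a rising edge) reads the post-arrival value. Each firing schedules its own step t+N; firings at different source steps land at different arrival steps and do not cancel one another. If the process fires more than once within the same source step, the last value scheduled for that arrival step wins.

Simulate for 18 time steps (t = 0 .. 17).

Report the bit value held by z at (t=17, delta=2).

[bits: x,v,q,z,u,p,clk,r,n0,y]
t=0: Δ0=0010000000 Δ1=0010001000 Δ2=0010101000 Δ3=1011101000 Δ4=1011101011 Δ5=1001101011 | 5Δ
t=1: Δ0=1001101011 Δ1=1001110011 Δ2=1000110001 Δ3=1000110011 | 3Δ
t=2: Δ0=1000110011 Δ1=1000101011 Δ2=1001101001 Δ3=1001101011 | 3Δ
t=3: Δ0=1001101011 Δ1=1001110011 Δ2=1000110001 Δ3=1000110011 | 3Δ
t=4: Δ0=1000110011 Δ1=1000101011 Δ2=1001101001 Δ3=1001101011 | 3Δ
t=5: Δ0=1001101011 Δ1=1001110011 Δ2=1000110001 Δ3=1000110011 | 3Δ
t=6: Δ0=1000110011 Δ1=1000101011 Δ2=1001101001 Δ3=1001101011 | 3Δ
t=7: Δ0=1001101011 Δ1=1001110011 Δ2=1000110001 Δ3=1000110011 | 3Δ
t=8: Δ0=1000110011 Δ1=1000101011 Δ2=1001101001 Δ3=1001101011 | 3Δ
t=9: Δ0=1001101011 Δ1=1001110011 Δ2=1000110001 Δ3=1000110011 | 3Δ
t=10: Δ0=1000110011 Δ1=1000101011 Δ2=1001101001 Δ3=1001101011 | 3Δ
t=11: Δ0=1001101011 Δ1=1001110011 Δ2=1000110001 Δ3=1000110011 | 3Δ
t=12: Δ0=1000110011 Δ1=1000101011 Δ2=1001101001 Δ3=1001101011 | 3Δ
t=13: Δ0=1001101011 Δ1=1001110011 Δ2=1000110001 Δ3=1000110011 | 3Δ
t=14: Δ0=1000110011 Δ1=1000101011 Δ2=1001101001 Δ3=1001101011 | 3Δ
t=15: Δ0=1001101011 Δ1=1001110011 Δ2=1000110001 Δ3=1000110011 | 3Δ
t=16: Δ0=1000110011 Δ1=1000101011 Δ2=1001101001 Δ3=1001101011 | 3Δ
t=17: Δ0=1001101011 Δ1=1001110011 Δ2=1000110001 Δ3=1000110011 | 3Δ

0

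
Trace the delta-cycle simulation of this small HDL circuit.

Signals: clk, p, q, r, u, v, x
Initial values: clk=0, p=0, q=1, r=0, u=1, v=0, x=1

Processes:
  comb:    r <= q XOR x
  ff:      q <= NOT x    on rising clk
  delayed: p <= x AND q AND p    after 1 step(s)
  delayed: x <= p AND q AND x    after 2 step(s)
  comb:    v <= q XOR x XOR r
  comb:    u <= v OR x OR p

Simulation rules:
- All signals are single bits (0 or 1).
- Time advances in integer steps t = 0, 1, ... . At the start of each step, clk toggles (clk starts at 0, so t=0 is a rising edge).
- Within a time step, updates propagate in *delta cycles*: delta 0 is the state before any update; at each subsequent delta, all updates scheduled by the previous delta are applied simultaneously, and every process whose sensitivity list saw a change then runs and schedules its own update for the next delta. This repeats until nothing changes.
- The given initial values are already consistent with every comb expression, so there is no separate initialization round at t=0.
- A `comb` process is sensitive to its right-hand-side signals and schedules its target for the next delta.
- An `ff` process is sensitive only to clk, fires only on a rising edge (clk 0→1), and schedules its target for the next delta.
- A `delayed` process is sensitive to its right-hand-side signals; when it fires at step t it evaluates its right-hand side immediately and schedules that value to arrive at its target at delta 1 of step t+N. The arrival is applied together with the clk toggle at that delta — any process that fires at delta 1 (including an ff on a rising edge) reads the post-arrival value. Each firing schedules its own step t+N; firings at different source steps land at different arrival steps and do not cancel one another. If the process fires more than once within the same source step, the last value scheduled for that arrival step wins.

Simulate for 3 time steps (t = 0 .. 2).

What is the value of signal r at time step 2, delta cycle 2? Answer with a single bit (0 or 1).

0

[bits: u,clk,p,q,x,r,v]
t=0: Δ0=1001100 Δ1=1101100 Δ2=1100100 Δ3=1100111 Δ4=1100110 | 4Δ
t=1: Δ0=1100110 Δ1=1000110 | 1Δ
t=2: Δ0=1000110 Δ1=1100010 Δ2=0101001 Δ3=1101011 Δ4=1101010 Δ5=0101010 | 5Δ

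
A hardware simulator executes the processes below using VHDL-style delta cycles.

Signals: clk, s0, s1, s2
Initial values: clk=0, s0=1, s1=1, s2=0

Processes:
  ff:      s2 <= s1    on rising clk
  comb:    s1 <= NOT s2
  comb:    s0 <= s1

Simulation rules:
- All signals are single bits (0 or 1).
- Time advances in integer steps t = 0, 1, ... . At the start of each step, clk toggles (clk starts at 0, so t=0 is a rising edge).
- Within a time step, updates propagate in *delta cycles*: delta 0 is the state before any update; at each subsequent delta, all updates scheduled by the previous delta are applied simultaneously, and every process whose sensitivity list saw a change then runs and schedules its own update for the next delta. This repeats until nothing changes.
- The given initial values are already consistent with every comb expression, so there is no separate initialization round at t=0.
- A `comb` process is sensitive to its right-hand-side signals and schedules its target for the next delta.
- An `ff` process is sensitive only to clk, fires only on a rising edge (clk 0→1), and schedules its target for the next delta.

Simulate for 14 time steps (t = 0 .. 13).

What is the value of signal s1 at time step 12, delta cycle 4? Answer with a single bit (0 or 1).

t0.Δ0 s2=0 s0=1 s1=1 clk=0
t0.Δ1 s2=0 s0=1 s1=1 clk=1
t0.Δ2 s2=1 s0=1 s1=1 clk=1
t0.Δ3 s2=1 s0=1 s1=0 clk=1
t0.Δ4 s2=1 s0=0 s1=0 clk=1
t1.Δ0 s2=1 s0=0 s1=0 clk=1
t1.Δ1 s2=1 s0=0 s1=0 clk=0
t2.Δ0 s2=1 s0=0 s1=0 clk=0
t2.Δ1 s2=1 s0=0 s1=0 clk=1
t2.Δ2 s2=0 s0=0 s1=0 clk=1
t2.Δ3 s2=0 s0=0 s1=1 clk=1
t2.Δ4 s2=0 s0=1 s1=1 clk=1
t3.Δ0 s2=0 s0=1 s1=1 clk=1
t3.Δ1 s2=0 s0=1 s1=1 clk=0
t4.Δ0 s2=0 s0=1 s1=1 clk=0
t4.Δ1 s2=0 s0=1 s1=1 clk=1
t4.Δ2 s2=1 s0=1 s1=1 clk=1
t4.Δ3 s2=1 s0=1 s1=0 clk=1
t4.Δ4 s2=1 s0=0 s1=0 clk=1
t5.Δ0 s2=1 s0=0 s1=0 clk=1
t5.Δ1 s2=1 s0=0 s1=0 clk=0
t6.Δ0 s2=1 s0=0 s1=0 clk=0
t6.Δ1 s2=1 s0=0 s1=0 clk=1
t6.Δ2 s2=0 s0=0 s1=0 clk=1
t6.Δ3 s2=0 s0=0 s1=1 clk=1
t6.Δ4 s2=0 s0=1 s1=1 clk=1
t7.Δ0 s2=0 s0=1 s1=1 clk=1
t7.Δ1 s2=0 s0=1 s1=1 clk=0
t8.Δ0 s2=0 s0=1 s1=1 clk=0
t8.Δ1 s2=0 s0=1 s1=1 clk=1
t8.Δ2 s2=1 s0=1 s1=1 clk=1
t8.Δ3 s2=1 s0=1 s1=0 clk=1
t8.Δ4 s2=1 s0=0 s1=0 clk=1
t9.Δ0 s2=1 s0=0 s1=0 clk=1
t9.Δ1 s2=1 s0=0 s1=0 clk=0
t10.Δ0 s2=1 s0=0 s1=0 clk=0
t10.Δ1 s2=1 s0=0 s1=0 clk=1
t10.Δ2 s2=0 s0=0 s1=0 clk=1
t10.Δ3 s2=0 s0=0 s1=1 clk=1
t10.Δ4 s2=0 s0=1 s1=1 clk=1
t11.Δ0 s2=0 s0=1 s1=1 clk=1
t11.Δ1 s2=0 s0=1 s1=1 clk=0
t12.Δ0 s2=0 s0=1 s1=1 clk=0
t12.Δ1 s2=0 s0=1 s1=1 clk=1
t12.Δ2 s2=1 s0=1 s1=1 clk=1
t12.Δ3 s2=1 s0=1 s1=0 clk=1
t12.Δ4 s2=1 s0=0 s1=0 clk=1
t13.Δ0 s2=1 s0=0 s1=0 clk=1
t13.Δ1 s2=1 s0=0 s1=0 clk=0

0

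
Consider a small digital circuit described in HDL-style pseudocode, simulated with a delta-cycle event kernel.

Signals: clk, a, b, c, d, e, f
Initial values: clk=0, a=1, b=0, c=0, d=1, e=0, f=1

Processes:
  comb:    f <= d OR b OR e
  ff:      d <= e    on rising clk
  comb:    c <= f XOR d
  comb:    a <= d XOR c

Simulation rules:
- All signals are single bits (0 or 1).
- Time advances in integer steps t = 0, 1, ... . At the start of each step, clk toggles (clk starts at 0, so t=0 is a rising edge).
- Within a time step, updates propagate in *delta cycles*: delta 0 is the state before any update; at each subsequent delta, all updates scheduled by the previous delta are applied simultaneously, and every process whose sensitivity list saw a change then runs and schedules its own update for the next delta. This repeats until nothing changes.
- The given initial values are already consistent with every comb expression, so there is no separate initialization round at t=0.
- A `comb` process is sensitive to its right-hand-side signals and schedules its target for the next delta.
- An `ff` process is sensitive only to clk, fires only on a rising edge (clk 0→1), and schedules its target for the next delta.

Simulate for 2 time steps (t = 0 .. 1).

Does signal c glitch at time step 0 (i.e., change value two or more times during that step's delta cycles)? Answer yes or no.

t0.Δ0 d=1 f=1 clk=0 a=1 e=0 c=0 b=0
t0.Δ1 d=1 f=1 clk=1 a=1 e=0 c=0 b=0
t0.Δ2 d=0 f=1 clk=1 a=1 e=0 c=0 b=0
t0.Δ3 d=0 f=0 clk=1 a=0 e=0 c=1 b=0
t0.Δ4 d=0 f=0 clk=1 a=1 e=0 c=0 b=0
t0.Δ5 d=0 f=0 clk=1 a=0 e=0 c=0 b=0
t1.Δ0 d=0 f=0 clk=1 a=0 e=0 c=0 b=0
t1.Δ1 d=0 f=0 clk=0 a=0 e=0 c=0 b=0

yes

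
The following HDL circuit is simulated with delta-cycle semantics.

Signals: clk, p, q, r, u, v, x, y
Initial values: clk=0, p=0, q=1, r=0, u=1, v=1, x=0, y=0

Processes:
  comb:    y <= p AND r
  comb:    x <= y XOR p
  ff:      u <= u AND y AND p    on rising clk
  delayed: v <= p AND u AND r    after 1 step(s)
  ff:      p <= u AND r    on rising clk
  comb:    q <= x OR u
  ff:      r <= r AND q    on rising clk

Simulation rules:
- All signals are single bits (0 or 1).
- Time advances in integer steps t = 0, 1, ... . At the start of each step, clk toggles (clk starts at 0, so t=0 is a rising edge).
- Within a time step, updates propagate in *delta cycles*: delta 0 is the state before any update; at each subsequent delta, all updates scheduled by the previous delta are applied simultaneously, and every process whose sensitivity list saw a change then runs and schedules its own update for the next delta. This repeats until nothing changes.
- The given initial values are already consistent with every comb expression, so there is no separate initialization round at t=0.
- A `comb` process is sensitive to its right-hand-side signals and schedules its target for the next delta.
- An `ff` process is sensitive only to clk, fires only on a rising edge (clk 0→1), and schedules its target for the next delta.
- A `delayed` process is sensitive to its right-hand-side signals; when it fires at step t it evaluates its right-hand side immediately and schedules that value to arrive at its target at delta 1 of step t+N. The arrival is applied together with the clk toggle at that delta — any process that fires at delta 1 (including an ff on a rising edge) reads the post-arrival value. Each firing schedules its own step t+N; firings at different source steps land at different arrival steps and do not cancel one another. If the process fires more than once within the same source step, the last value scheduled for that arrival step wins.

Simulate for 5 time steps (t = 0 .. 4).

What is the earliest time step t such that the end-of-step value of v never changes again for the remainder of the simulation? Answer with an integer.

1

[bits: p,q,y,u,v,clk,r,x]
t=0: Δ0=01011000 Δ1=01011100 Δ2=01001100 Δ3=00001100 | 3Δ
t=1: Δ0=00001100 Δ1=00000000 | 1Δ
t=2: Δ0=00000000 Δ1=00000100 | 1Δ
t=3: Δ0=00000100 Δ1=00000000 | 1Δ
t=4: Δ0=00000000 Δ1=00000100 | 1Δ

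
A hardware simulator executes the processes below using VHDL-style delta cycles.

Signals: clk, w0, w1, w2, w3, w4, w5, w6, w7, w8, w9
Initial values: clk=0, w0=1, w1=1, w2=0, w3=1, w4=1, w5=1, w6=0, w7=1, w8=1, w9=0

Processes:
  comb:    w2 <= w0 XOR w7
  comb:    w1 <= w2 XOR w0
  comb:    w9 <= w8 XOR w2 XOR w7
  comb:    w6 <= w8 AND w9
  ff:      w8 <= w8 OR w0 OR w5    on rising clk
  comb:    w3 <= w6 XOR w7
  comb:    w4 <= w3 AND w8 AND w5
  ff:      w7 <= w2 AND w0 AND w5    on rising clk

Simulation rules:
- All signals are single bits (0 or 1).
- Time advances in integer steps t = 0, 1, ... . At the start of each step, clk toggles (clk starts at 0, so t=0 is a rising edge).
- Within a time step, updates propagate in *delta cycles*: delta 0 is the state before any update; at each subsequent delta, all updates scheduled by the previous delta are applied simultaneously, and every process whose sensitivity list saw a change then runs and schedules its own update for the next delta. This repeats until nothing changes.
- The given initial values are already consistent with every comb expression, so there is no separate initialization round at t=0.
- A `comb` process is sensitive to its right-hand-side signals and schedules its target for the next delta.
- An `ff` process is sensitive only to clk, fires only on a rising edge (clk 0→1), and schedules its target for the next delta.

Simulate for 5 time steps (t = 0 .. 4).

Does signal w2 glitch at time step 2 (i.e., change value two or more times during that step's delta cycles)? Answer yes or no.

no

[bits: w5,w9,w0,w6,w4,w3,w1,w8,clk,w2,w7]
t=0: Δ0=10101111001 Δ1=10101111101 Δ2=10101111100 Δ3=11101011110 Δ4=10110001110 Δ5=10100101110 Δ6=10101001110 Δ7=10100001110 | 7Δ
t=1: Δ0=10100001110 Δ1=10100001010 | 1Δ
t=2: Δ0=10100001010 Δ1=10100001110 Δ2=10100001111 Δ3=11100101101 Δ4=10111111101 Δ5=10101011101 Δ6=10100111101 Δ7=10101111101 | 7Δ
t=3: Δ0=10101111101 Δ1=10101111001 | 1Δ
t=4: Δ0=10101111001 Δ1=10101111101 Δ2=10101111100 Δ3=11101011110 Δ4=10110001110 Δ5=10100101110 Δ6=10101001110 Δ7=10100001110 | 7Δ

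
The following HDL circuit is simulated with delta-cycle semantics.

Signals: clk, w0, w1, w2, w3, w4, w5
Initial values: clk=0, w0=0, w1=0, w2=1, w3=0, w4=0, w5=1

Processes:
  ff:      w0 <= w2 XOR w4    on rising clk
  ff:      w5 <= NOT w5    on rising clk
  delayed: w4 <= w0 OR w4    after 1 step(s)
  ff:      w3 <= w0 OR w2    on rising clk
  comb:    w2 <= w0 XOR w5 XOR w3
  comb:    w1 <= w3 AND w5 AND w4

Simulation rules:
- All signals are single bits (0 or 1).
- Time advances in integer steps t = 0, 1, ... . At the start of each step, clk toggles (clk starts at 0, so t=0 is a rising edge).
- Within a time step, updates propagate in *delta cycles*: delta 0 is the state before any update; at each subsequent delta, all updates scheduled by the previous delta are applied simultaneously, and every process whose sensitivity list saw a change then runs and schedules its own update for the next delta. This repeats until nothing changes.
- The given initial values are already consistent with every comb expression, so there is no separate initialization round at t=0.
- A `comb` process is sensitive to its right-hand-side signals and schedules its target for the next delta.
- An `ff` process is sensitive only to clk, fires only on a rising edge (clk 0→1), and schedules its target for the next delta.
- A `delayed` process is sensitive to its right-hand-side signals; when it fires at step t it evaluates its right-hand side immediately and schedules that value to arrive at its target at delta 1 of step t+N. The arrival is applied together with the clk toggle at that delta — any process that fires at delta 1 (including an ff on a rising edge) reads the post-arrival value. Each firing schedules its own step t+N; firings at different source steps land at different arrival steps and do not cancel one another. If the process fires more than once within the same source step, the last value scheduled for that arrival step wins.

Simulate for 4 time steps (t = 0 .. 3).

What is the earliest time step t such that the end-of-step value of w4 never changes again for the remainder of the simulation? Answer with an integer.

t=0 Δ0: w1=0 w5=1 clk=0 w2=1 w3=0 w4=0 w0=0
  Δ1: clk:0→1
  Δ2: w5:1→0, w3:0→1, w0:0→1
  Δ3: w2:1→0
  (3Δ to stable)
t=1 Δ0: w1=0 w5=0 clk=1 w2=0 w3=1 w4=0 w0=1
  Δ1: clk:1→0, w4:0→1
  (1Δ to stable)
t=2 Δ0: w1=0 w5=0 clk=0 w2=0 w3=1 w4=1 w0=1
  Δ1: clk:0→1
  Δ2: w5:0→1
  Δ3: w1:0→1, w2:0→1
  (3Δ to stable)
t=3 Δ0: w1=1 w5=1 clk=1 w2=1 w3=1 w4=1 w0=1
  Δ1: clk:1→0
  (1Δ to stable)

1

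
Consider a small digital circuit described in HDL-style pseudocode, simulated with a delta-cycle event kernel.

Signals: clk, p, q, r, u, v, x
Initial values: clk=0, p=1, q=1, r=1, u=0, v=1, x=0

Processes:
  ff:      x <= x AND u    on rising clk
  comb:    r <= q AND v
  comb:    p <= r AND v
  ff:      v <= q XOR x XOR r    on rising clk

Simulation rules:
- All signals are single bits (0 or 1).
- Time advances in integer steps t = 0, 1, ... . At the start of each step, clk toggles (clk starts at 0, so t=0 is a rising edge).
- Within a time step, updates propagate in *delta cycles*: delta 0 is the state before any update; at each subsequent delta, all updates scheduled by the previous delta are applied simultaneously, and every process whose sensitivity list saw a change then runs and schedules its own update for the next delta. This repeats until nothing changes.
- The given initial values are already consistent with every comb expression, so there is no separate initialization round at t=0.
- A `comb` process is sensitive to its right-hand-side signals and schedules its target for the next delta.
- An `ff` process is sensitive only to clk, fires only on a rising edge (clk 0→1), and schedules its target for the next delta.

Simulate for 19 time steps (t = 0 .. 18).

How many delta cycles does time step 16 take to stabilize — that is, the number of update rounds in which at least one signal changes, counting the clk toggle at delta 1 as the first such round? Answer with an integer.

[bits: q,clk,v,p,r,x,u]
t=0: Δ0=1011100 Δ1=1111100 Δ2=1101100 Δ3=1100000 | 3Δ
t=1: Δ0=1100000 Δ1=1000000 | 1Δ
t=2: Δ0=1000000 Δ1=1100000 Δ2=1110000 Δ3=1110100 Δ4=1111100 | 4Δ
t=3: Δ0=1111100 Δ1=1011100 | 1Δ
t=4: Δ0=1011100 Δ1=1111100 Δ2=1101100 Δ3=1100000 | 3Δ
t=5: Δ0=1100000 Δ1=1000000 | 1Δ
t=6: Δ0=1000000 Δ1=1100000 Δ2=1110000 Δ3=1110100 Δ4=1111100 | 4Δ
t=7: Δ0=1111100 Δ1=1011100 | 1Δ
t=8: Δ0=1011100 Δ1=1111100 Δ2=1101100 Δ3=1100000 | 3Δ
t=9: Δ0=1100000 Δ1=1000000 | 1Δ
t=10: Δ0=1000000 Δ1=1100000 Δ2=1110000 Δ3=1110100 Δ4=1111100 | 4Δ
t=11: Δ0=1111100 Δ1=1011100 | 1Δ
t=12: Δ0=1011100 Δ1=1111100 Δ2=1101100 Δ3=1100000 | 3Δ
t=13: Δ0=1100000 Δ1=1000000 | 1Δ
t=14: Δ0=1000000 Δ1=1100000 Δ2=1110000 Δ3=1110100 Δ4=1111100 | 4Δ
t=15: Δ0=1111100 Δ1=1011100 | 1Δ
t=16: Δ0=1011100 Δ1=1111100 Δ2=1101100 Δ3=1100000 | 3Δ
t=17: Δ0=1100000 Δ1=1000000 | 1Δ
t=18: Δ0=1000000 Δ1=1100000 Δ2=1110000 Δ3=1110100 Δ4=1111100 | 4Δ

3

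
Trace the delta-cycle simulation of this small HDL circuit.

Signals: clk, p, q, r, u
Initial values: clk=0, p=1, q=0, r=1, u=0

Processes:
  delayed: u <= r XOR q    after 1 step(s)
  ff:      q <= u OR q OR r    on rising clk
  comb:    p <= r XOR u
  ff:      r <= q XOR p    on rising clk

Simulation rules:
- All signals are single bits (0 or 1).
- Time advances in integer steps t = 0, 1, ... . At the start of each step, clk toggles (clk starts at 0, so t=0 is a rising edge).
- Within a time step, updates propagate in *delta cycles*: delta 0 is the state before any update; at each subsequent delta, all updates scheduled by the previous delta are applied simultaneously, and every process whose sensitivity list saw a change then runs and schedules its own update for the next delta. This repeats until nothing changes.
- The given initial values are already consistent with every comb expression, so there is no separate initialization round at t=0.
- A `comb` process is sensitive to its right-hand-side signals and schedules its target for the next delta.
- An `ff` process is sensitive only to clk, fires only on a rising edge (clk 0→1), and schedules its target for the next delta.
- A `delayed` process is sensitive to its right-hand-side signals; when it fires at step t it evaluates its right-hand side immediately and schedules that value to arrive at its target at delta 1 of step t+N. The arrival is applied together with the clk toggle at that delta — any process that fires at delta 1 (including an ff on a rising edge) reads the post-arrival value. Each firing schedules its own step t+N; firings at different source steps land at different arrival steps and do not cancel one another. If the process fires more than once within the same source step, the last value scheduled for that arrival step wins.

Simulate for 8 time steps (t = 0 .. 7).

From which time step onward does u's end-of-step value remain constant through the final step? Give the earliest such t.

[bits: p,q,u,clk,r]
t=0: Δ0=10001 Δ1=10011 Δ2=11011 | 2Δ
t=1: Δ0=11011 Δ1=11001 | 1Δ
t=2: Δ0=11001 Δ1=11011 Δ2=11010 Δ3=01010 | 3Δ
t=3: Δ0=01010 Δ1=01100 Δ2=11100 | 2Δ
t=4: Δ0=11100 Δ1=11110 | 1Δ
t=5: Δ0=11110 Δ1=11100 | 1Δ
t=6: Δ0=11100 Δ1=11110 | 1Δ
t=7: Δ0=11110 Δ1=11100 | 1Δ

3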